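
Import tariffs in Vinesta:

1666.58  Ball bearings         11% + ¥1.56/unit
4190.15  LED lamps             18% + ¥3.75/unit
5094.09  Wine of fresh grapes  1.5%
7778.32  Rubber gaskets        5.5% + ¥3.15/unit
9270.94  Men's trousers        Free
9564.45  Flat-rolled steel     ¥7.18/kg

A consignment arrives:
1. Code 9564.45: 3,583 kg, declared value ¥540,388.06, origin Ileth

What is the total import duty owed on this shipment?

¥25,725.94

Line 1 (9564.45, Ileth, 3,583 kg, ¥540,388.06):
Base rate for 9564.45 is ¥7.18/kg.
Duty = 3,583 × ¥7.18 = ¥25,725.94.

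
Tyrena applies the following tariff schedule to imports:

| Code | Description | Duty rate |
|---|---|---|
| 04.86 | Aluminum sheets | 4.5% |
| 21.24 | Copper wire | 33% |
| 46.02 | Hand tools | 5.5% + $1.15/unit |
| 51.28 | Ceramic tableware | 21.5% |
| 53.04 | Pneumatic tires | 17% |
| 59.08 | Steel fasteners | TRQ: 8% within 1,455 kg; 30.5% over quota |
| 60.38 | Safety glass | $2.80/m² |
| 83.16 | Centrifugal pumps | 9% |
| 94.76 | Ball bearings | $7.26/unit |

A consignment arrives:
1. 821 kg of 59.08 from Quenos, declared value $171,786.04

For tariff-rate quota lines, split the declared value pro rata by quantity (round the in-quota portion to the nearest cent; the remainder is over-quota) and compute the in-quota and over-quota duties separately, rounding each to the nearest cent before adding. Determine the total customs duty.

Line 1 (59.08, Quenos, 821 kg, $171,786.04):
Code 59.08 is under a tariff-rate quota (threshold 1,455 kg). Quantity 821 kg is within the quota, so the in-quota rate 8% applies to the full value.
Duty = $171,786.04 × 8% = $13,742.88.

$13,742.88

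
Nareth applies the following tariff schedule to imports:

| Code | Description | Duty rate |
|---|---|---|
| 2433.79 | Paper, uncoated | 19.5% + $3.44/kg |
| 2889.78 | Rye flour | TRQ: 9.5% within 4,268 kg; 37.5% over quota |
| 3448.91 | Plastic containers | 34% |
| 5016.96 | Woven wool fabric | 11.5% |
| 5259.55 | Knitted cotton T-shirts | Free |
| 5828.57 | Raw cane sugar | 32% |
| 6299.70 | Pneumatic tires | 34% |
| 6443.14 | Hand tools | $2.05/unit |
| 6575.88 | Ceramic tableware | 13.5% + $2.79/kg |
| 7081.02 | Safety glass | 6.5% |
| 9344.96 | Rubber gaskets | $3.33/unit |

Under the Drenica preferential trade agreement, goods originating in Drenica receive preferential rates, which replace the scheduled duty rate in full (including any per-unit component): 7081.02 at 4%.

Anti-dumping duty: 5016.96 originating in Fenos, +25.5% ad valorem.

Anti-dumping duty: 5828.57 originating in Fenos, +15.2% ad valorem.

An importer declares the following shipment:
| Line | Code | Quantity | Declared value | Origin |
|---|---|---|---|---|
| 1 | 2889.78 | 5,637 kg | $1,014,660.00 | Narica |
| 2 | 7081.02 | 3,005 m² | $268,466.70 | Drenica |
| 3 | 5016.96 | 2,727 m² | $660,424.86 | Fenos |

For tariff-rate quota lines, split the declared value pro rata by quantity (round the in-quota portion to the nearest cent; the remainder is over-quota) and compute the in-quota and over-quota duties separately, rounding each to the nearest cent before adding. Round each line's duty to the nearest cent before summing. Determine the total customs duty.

Line 1 (2889.78, Narica, 5,637 kg, $1,014,660.00):
Code 2889.78 is under a tariff-rate quota (threshold 4,268 kg). In-quota: 4,268 kg at 9.5%; over-quota: 1,369 kg at 37.5%.
Pro-rata value split: in-quota = $1,014,660.00 × 4,268/5,637 = $768,240.00; over-quota = $1,014,660.00 − $768,240.00 = $246,420.00.
In-quota duty = $768,240.00 × 9.5% = $72,982.80. Over-quota duty = $246,420.00 × 37.5% = $92,407.50.
Line duty = $72,982.80 + $92,407.50 = $165,390.30.
Line 2 (7081.02, Drenica, 3,005 m², $268,466.70):
Base rate for 7081.02 is 6.5%.
Origin Drenica qualifies under the Nareth–Drenica agreement and 7081.02 is covered: preferential rate 4% applies instead.
Duty = $268,466.70 × 4% = $10,738.67.
Line 3 (5016.96, Fenos, 2,727 m², $660,424.86):
Base rate for 5016.96 is 11.5%.
Additional duty on 5016.96 from Fenos: +25.5%. Applied ad valorem rate: 11.5% + 25.5% = 37%.
Duty = $660,424.86 × 37% = $244,357.20.
Total = $165,390.30 + $10,738.67 + $244,357.20 = $420,486.17.

$420,486.17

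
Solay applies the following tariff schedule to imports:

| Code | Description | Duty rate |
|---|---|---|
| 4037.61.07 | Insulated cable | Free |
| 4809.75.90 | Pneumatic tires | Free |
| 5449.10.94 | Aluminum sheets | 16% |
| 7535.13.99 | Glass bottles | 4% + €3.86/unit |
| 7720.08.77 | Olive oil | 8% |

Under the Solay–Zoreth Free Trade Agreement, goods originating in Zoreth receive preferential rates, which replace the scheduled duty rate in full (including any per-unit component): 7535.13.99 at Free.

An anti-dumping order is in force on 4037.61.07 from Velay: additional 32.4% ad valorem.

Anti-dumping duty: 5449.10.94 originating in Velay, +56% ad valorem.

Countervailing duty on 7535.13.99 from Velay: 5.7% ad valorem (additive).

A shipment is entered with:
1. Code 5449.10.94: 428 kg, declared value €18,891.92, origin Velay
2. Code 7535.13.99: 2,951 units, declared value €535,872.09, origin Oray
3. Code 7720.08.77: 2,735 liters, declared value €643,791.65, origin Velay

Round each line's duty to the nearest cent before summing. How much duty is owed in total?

€97,931.25

Line 1 (5449.10.94, Velay, 428 kg, €18,891.92):
Base rate for 5449.10.94 is 16%.
Additional duty on 5449.10.94 from Velay: +56%. Applied ad valorem rate: 16% + 56% = 72%.
Duty = €18,891.92 × 72% = €13,602.18.
Line 2 (7535.13.99, Oray, 2,951 units, €535,872.09):
Base rate for 7535.13.99 is 4% + €3.86/unit.
7535.13.99 has an FTA preferential rate, but origin Oray is not Zoreth; base rate stands.
The additional-duty order on 7535.13.99 targets Velay, not Oray; it does not apply.
Duty = €535,872.09 × 4% + 2,951 × €3.86 = €32,825.74.
Line 3 (7720.08.77, Velay, 2,735 liters, €643,791.65):
Base rate for 7720.08.77 is 8%.
Duty = €643,791.65 × 8% = €51,503.33.
Total = €13,602.18 + €32,825.74 + €51,503.33 = €97,931.25.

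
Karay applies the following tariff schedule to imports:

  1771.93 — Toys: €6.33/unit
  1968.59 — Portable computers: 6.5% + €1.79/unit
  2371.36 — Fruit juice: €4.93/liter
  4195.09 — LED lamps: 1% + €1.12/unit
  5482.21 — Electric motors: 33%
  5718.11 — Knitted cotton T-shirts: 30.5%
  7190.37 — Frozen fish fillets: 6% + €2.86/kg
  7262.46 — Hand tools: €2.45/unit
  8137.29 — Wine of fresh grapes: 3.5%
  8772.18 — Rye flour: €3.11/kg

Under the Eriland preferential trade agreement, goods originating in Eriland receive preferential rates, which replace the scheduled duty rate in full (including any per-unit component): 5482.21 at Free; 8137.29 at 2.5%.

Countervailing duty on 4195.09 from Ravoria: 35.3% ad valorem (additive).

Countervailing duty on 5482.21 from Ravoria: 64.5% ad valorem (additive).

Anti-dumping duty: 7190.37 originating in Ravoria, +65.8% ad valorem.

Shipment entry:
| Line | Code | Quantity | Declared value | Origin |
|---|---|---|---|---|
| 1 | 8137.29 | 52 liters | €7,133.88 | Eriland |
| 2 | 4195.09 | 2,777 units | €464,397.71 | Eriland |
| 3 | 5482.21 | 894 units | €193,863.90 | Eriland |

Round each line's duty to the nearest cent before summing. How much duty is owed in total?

€7,932.57

Line 1 (8137.29, Eriland, 52 liters, €7,133.88):
Base rate for 8137.29 is 3.5%.
Origin Eriland qualifies under the Karay–Eriland agreement and 8137.29 is covered: preferential rate 2.5% applies instead.
Duty = €7,133.88 × 2.5% = €178.35.
Line 2 (4195.09, Eriland, 2,777 units, €464,397.71):
Base rate for 4195.09 is 1% + €1.12/unit.
Origin Eriland is the FTA partner but 4195.09 is not on the preference list; base rate stands.
The additional-duty order on 4195.09 targets Ravoria, not Eriland; it does not apply.
Duty = €464,397.71 × 1% + 2,777 × €1.12 = €7,754.22.
Line 3 (5482.21, Eriland, 894 units, €193,863.90):
Base rate for 5482.21 is 33%.
Origin Eriland qualifies under the Karay–Eriland agreement and 5482.21 is covered: preferential rate Free applies instead.
The additional-duty order on 5482.21 targets Ravoria, not Eriland; it does not apply.
Duty = €193,863.90 × 0% = €0.00.
Total = €178.35 + €7,754.22 + €0.00 = €7,932.57.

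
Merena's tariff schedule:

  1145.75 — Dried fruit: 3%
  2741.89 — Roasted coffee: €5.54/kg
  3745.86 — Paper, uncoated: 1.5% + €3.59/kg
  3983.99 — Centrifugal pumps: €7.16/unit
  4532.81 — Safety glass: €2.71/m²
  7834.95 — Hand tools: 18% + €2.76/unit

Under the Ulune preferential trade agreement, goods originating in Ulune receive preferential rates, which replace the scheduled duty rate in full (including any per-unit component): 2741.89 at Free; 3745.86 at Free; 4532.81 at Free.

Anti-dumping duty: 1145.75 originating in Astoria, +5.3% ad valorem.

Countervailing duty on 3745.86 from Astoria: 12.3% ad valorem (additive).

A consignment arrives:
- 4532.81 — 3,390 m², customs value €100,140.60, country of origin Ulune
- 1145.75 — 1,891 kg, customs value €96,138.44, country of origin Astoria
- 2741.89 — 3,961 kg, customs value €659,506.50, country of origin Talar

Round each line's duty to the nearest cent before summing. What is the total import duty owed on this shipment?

Line 1 (4532.81, Ulune, 3,390 m², €100,140.60):
Base rate for 4532.81 is €2.71/m².
Origin Ulune qualifies under the Merena–Ulune agreement and 4532.81 is covered: preferential rate Free applies instead.
Duty = €100,140.60 × 0% = €0.00.
Line 2 (1145.75, Astoria, 1,891 kg, €96,138.44):
Base rate for 1145.75 is 3%.
Additional duty on 1145.75 from Astoria: +5.3%. Applied ad valorem rate: 3% + 5.3% = 8.3%.
Duty = €96,138.44 × 8.3% = €7,979.49.
Line 3 (2741.89, Talar, 3,961 kg, €659,506.50):
Base rate for 2741.89 is €5.54/kg.
2741.89 has an FTA preferential rate, but origin Talar is not Ulune; base rate stands.
Duty = 3,961 × €5.54 = €21,943.94.
Total = €0.00 + €7,979.49 + €21,943.94 = €29,923.43.

€29,923.43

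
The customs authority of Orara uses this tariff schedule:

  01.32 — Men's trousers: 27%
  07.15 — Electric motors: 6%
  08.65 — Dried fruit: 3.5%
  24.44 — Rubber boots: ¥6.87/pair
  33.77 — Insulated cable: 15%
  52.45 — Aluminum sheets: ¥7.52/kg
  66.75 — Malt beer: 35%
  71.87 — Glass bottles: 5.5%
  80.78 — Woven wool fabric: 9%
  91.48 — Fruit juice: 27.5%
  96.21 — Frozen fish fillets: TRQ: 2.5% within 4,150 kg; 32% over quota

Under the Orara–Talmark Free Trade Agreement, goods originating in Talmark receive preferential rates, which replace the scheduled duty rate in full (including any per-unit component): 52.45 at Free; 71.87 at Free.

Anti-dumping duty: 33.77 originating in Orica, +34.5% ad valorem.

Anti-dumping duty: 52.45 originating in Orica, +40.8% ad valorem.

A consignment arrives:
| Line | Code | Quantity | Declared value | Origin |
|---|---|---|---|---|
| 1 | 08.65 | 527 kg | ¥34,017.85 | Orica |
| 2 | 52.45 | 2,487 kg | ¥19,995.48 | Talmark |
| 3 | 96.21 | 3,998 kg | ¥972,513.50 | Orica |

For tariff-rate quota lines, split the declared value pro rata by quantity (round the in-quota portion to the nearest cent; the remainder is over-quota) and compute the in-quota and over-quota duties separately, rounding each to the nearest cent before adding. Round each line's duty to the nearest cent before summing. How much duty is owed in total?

¥25,503.46

Line 1 (08.65, Orica, 527 kg, ¥34,017.85):
Base rate for 08.65 is 3.5%.
Duty = ¥34,017.85 × 3.5% = ¥1,190.62.
Line 2 (52.45, Talmark, 2,487 kg, ¥19,995.48):
Base rate for 52.45 is ¥7.52/kg.
Origin Talmark qualifies under the Orara–Talmark agreement and 52.45 is covered: preferential rate Free applies instead.
The additional-duty order on 52.45 targets Orica, not Talmark; it does not apply.
Duty = ¥19,995.48 × 0% = ¥0.00.
Line 3 (96.21, Orica, 3,998 kg, ¥972,513.50):
Code 96.21 is under a tariff-rate quota (threshold 4,150 kg). Quantity 3,998 kg is within the quota, so the in-quota rate 2.5% applies to the full value.
Duty = ¥972,513.50 × 2.5% = ¥24,312.84.
Total = ¥1,190.62 + ¥0.00 + ¥24,312.84 = ¥25,503.46.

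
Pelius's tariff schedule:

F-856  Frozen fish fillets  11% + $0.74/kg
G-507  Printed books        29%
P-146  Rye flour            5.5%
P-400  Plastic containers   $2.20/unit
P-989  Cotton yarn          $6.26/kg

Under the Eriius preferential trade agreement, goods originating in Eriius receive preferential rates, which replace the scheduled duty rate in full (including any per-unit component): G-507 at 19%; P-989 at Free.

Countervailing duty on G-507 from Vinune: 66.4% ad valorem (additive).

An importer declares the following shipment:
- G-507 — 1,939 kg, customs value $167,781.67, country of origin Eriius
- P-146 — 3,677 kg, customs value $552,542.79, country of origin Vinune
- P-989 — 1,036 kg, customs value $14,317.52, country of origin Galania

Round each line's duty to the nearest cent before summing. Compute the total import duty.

Line 1 (G-507, Eriius, 1,939 kg, $167,781.67):
Base rate for G-507 is 29%.
Origin Eriius qualifies under the Pelius–Eriius agreement and G-507 is covered: preferential rate 19% applies instead.
The additional-duty order on G-507 targets Vinune, not Eriius; it does not apply.
Duty = $167,781.67 × 19% = $31,878.52.
Line 2 (P-146, Vinune, 3,677 kg, $552,542.79):
Base rate for P-146 is 5.5%.
Duty = $552,542.79 × 5.5% = $30,389.85.
Line 3 (P-989, Galania, 1,036 kg, $14,317.52):
Base rate for P-989 is $6.26/kg.
P-989 has an FTA preferential rate, but origin Galania is not Eriius; base rate stands.
Duty = 1,036 × $6.26 = $6,485.36.
Total = $31,878.52 + $30,389.85 + $6,485.36 = $68,753.73.

$68,753.73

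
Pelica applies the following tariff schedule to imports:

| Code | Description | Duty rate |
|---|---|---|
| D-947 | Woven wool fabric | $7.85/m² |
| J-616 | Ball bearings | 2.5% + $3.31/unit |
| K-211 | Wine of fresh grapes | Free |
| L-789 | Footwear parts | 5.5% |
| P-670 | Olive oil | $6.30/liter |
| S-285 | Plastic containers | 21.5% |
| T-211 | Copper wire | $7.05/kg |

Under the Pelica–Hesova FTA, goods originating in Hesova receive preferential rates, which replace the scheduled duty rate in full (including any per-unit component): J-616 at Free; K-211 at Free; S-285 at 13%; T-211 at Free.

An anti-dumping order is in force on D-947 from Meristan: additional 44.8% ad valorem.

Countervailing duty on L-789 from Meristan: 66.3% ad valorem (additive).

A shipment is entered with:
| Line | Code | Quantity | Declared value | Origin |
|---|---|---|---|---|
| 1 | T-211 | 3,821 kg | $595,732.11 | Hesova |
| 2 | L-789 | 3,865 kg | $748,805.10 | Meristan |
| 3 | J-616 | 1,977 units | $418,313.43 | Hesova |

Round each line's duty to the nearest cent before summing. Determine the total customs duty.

Line 1 (T-211, Hesova, 3,821 kg, $595,732.11):
Base rate for T-211 is $7.05/kg.
Origin Hesova qualifies under the Pelica–Hesova agreement and T-211 is covered: preferential rate Free applies instead.
Duty = $595,732.11 × 0% = $0.00.
Line 2 (L-789, Meristan, 3,865 kg, $748,805.10):
Base rate for L-789 is 5.5%.
Additional duty on L-789 from Meristan: +66.3%. Applied ad valorem rate: 5.5% + 66.3% = 71.8%.
Duty = $748,805.10 × 71.8% = $537,642.06.
Line 3 (J-616, Hesova, 1,977 units, $418,313.43):
Base rate for J-616 is 2.5% + $3.31/unit.
Origin Hesova qualifies under the Pelica–Hesova agreement and J-616 is covered: preferential rate Free applies instead.
Duty = $418,313.43 × 0% = $0.00.
Total = $0.00 + $537,642.06 + $0.00 = $537,642.06.

$537,642.06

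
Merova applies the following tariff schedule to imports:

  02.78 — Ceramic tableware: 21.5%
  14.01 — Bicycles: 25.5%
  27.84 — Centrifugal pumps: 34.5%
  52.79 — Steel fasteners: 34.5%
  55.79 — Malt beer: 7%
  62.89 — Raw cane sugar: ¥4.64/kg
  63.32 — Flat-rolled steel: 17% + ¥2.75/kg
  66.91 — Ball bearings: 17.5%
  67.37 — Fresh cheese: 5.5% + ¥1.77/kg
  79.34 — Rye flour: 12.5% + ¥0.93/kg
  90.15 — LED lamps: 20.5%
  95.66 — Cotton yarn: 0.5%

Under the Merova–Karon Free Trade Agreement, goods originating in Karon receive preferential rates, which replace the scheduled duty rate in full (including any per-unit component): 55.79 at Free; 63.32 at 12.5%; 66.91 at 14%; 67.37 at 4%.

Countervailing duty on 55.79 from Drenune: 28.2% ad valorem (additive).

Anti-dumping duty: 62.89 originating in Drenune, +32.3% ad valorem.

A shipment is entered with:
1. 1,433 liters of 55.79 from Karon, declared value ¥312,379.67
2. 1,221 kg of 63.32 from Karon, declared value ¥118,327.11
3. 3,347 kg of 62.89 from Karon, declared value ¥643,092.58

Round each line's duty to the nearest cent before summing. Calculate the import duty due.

¥30,320.97

Line 1 (55.79, Karon, 1,433 liters, ¥312,379.67):
Base rate for 55.79 is 7%.
Origin Karon qualifies under the Merova–Karon agreement and 55.79 is covered: preferential rate Free applies instead.
The additional-duty order on 55.79 targets Drenune, not Karon; it does not apply.
Duty = ¥312,379.67 × 0% = ¥0.00.
Line 2 (63.32, Karon, 1,221 kg, ¥118,327.11):
Base rate for 63.32 is 17% + ¥2.75/kg.
Origin Karon qualifies under the Merova–Karon agreement and 63.32 is covered: preferential rate 12.5% applies instead.
Duty = ¥118,327.11 × 12.5% = ¥14,790.89.
Line 3 (62.89, Karon, 3,347 kg, ¥643,092.58):
Base rate for 62.89 is ¥4.64/kg.
Origin Karon is the FTA partner but 62.89 is not on the preference list; base rate stands.
The additional-duty order on 62.89 targets Drenune, not Karon; it does not apply.
Duty = 3,347 × ¥4.64 = ¥15,530.08.
Total = ¥0.00 + ¥14,790.89 + ¥15,530.08 = ¥30,320.97.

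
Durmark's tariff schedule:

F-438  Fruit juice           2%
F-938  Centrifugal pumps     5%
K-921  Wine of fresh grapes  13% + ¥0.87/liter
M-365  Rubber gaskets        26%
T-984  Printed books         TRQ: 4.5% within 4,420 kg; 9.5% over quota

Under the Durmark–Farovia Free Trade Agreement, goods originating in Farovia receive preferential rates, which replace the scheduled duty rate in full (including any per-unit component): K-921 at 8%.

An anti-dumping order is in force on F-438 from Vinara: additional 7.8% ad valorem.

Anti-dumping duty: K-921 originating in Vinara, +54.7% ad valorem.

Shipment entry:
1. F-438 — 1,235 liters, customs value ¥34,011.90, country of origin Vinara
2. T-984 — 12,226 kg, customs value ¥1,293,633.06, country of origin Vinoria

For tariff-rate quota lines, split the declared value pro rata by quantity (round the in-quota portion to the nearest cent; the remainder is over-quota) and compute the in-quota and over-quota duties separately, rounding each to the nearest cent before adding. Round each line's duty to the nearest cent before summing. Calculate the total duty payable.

Line 1 (F-438, Vinara, 1,235 liters, ¥34,011.90):
Base rate for F-438 is 2%.
Additional duty on F-438 from Vinara: +7.8%. Applied ad valorem rate: 2% + 7.8% = 9.8%.
Duty = ¥34,011.90 × 9.8% = ¥3,333.17.
Line 2 (T-984, Vinoria, 12,226 kg, ¥1,293,633.06):
Code T-984 is under a tariff-rate quota (threshold 4,420 kg). In-quota: 4,420 kg at 4.5%; over-quota: 7,806 kg at 9.5%.
Pro-rata value split: in-quota = ¥1,293,633.06 × 4,420/12,226 = ¥467,680.20; over-quota = ¥1,293,633.06 − ¥467,680.20 = ¥825,952.86.
In-quota duty = ¥467,680.20 × 4.5% = ¥21,045.61. Over-quota duty = ¥825,952.86 × 9.5% = ¥78,465.52.
Line duty = ¥21,045.61 + ¥78,465.52 = ¥99,511.13.
Total = ¥3,333.17 + ¥99,511.13 = ¥102,844.30.

¥102,844.30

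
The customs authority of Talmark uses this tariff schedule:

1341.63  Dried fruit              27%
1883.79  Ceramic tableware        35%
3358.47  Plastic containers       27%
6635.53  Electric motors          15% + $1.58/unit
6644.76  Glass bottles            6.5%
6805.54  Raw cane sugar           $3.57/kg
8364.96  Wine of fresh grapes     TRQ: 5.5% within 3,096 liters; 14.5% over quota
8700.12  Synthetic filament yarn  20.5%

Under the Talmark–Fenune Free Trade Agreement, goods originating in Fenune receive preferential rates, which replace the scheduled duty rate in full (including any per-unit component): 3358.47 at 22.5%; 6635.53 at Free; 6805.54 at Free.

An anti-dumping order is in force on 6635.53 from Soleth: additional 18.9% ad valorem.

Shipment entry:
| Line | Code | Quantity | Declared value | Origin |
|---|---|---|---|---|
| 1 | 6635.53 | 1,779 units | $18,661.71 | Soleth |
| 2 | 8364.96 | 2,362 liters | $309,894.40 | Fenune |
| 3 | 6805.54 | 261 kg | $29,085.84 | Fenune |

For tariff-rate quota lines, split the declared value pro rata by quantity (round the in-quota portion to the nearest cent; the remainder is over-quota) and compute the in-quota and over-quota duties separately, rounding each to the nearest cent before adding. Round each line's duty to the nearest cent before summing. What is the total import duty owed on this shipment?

Line 1 (6635.53, Soleth, 1,779 units, $18,661.71):
Base rate for 6635.53 is 15% + $1.58/unit.
6635.53 has an FTA preferential rate, but origin Soleth is not Fenune; base rate stands.
Additional duty on 6635.53 from Soleth: +18.9%. Applied ad valorem rate: 15% + 18.9% = 33.9%.
Duty = $18,661.71 × 33.9% + 1,779 × $1.58 = $9,137.14.
Line 2 (8364.96, Fenune, 2,362 liters, $309,894.40):
Code 8364.96 is under a tariff-rate quota (threshold 3,096 liters). Quantity 2,362 liters is within the quota, so the in-quota rate 5.5% applies to the full value.
Duty = $309,894.40 × 5.5% = $17,044.19.
Line 3 (6805.54, Fenune, 261 kg, $29,085.84):
Base rate for 6805.54 is $3.57/kg.
Origin Fenune qualifies under the Talmark–Fenune agreement and 6805.54 is covered: preferential rate Free applies instead.
Duty = $29,085.84 × 0% = $0.00.
Total = $9,137.14 + $17,044.19 + $0.00 = $26,181.33.

$26,181.33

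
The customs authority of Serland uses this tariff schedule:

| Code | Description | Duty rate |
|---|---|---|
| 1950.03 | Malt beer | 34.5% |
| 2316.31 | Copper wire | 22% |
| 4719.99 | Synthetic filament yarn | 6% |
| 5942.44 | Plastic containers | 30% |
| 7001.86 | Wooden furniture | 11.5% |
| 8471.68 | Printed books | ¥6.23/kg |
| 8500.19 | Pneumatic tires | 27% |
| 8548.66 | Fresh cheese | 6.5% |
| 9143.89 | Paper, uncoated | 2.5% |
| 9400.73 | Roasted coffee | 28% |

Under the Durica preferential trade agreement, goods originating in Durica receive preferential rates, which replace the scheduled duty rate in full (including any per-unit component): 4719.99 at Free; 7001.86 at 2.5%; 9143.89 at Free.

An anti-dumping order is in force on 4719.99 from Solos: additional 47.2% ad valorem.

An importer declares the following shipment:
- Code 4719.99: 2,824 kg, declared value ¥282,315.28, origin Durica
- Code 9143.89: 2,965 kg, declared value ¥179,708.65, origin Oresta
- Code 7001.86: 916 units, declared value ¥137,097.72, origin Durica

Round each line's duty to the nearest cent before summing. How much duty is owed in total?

Line 1 (4719.99, Durica, 2,824 kg, ¥282,315.28):
Base rate for 4719.99 is 6%.
Origin Durica qualifies under the Serland–Durica agreement and 4719.99 is covered: preferential rate Free applies instead.
The additional-duty order on 4719.99 targets Solos, not Durica; it does not apply.
Duty = ¥282,315.28 × 0% = ¥0.00.
Line 2 (9143.89, Oresta, 2,965 kg, ¥179,708.65):
Base rate for 9143.89 is 2.5%.
9143.89 has an FTA preferential rate, but origin Oresta is not Durica; base rate stands.
Duty = ¥179,708.65 × 2.5% = ¥4,492.72.
Line 3 (7001.86, Durica, 916 units, ¥137,097.72):
Base rate for 7001.86 is 11.5%.
Origin Durica qualifies under the Serland–Durica agreement and 7001.86 is covered: preferential rate 2.5% applies instead.
Duty = ¥137,097.72 × 2.5% = ¥3,427.44.
Total = ¥0.00 + ¥4,492.72 + ¥3,427.44 = ¥7,920.16.

¥7,920.16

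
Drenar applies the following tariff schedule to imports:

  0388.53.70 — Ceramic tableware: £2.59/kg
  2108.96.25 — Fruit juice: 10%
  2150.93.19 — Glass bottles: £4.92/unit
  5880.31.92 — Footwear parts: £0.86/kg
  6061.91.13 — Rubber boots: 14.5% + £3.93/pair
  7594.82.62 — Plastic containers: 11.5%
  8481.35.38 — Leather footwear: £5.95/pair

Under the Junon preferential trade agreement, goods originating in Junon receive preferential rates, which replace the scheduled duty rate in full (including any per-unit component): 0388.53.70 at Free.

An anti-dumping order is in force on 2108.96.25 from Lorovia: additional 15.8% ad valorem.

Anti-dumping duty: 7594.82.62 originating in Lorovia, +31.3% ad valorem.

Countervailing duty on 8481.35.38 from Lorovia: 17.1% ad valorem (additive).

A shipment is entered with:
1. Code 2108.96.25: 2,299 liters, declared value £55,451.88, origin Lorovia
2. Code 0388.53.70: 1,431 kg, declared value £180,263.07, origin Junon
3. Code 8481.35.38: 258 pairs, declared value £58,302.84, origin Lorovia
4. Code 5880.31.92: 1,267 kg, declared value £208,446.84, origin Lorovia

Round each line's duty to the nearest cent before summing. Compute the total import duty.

£26,901.10

Line 1 (2108.96.25, Lorovia, 2,299 liters, £55,451.88):
Base rate for 2108.96.25 is 10%.
Additional duty on 2108.96.25 from Lorovia: +15.8%. Applied ad valorem rate: 10% + 15.8% = 25.8%.
Duty = £55,451.88 × 25.8% = £14,306.59.
Line 2 (0388.53.70, Junon, 1,431 kg, £180,263.07):
Base rate for 0388.53.70 is £2.59/kg.
Origin Junon qualifies under the Drenar–Junon agreement and 0388.53.70 is covered: preferential rate Free applies instead.
Duty = £180,263.07 × 0% = £0.00.
Line 3 (8481.35.38, Lorovia, 258 pairs, £58,302.84):
Base rate for 8481.35.38 is £5.95/pair.
Additional duty on 8481.35.38 from Lorovia: +17.1% ad valorem. Applied ad valorem rate = 17.1%.
Duty = £58,302.84 × 17.1% + 258 × £5.95 = £11,504.89.
Line 4 (5880.31.92, Lorovia, 1,267 kg, £208,446.84):
Base rate for 5880.31.92 is £0.86/kg.
Duty = 1,267 × £0.86 = £1,089.62.
Total = £14,306.59 + £0.00 + £11,504.89 + £1,089.62 = £26,901.10.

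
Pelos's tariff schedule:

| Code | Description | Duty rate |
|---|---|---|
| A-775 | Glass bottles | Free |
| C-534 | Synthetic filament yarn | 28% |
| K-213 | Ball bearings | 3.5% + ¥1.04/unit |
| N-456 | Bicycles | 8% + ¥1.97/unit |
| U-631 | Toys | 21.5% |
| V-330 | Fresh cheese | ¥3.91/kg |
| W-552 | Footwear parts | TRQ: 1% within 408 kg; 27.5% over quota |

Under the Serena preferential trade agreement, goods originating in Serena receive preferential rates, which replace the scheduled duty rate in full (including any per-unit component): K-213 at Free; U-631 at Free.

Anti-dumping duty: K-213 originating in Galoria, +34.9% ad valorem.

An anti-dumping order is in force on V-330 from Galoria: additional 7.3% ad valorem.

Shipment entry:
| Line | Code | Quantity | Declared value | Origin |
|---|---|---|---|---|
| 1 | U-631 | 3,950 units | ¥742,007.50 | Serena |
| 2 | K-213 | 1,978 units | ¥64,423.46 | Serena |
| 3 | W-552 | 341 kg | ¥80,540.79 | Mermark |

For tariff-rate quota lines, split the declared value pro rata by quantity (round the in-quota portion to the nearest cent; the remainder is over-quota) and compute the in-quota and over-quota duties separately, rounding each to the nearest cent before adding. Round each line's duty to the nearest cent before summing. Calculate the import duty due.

¥805.41

Line 1 (U-631, Serena, 3,950 units, ¥742,007.50):
Base rate for U-631 is 21.5%.
Origin Serena qualifies under the Pelos–Serena agreement and U-631 is covered: preferential rate Free applies instead.
Duty = ¥742,007.50 × 0% = ¥0.00.
Line 2 (K-213, Serena, 1,978 units, ¥64,423.46):
Base rate for K-213 is 3.5% + ¥1.04/unit.
Origin Serena qualifies under the Pelos–Serena agreement and K-213 is covered: preferential rate Free applies instead.
The additional-duty order on K-213 targets Galoria, not Serena; it does not apply.
Duty = ¥64,423.46 × 0% = ¥0.00.
Line 3 (W-552, Mermark, 341 kg, ¥80,540.79):
Code W-552 is under a tariff-rate quota (threshold 408 kg). Quantity 341 kg is within the quota, so the in-quota rate 1% applies to the full value.
Duty = ¥80,540.79 × 1% = ¥805.41.
Total = ¥0.00 + ¥0.00 + ¥805.41 = ¥805.41.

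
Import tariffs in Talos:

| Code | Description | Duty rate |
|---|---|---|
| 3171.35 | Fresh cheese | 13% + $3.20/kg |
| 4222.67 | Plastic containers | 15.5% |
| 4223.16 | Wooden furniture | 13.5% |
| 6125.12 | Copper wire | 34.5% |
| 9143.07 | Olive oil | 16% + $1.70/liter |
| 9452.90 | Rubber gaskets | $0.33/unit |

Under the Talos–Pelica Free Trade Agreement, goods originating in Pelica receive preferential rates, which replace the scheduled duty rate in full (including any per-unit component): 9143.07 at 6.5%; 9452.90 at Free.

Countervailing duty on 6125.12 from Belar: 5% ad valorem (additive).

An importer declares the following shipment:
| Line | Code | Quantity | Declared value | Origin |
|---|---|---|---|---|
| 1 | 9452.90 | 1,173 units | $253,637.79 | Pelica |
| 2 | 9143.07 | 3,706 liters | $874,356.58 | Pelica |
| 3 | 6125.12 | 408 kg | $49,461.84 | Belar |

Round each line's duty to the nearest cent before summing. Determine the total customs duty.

Line 1 (9452.90, Pelica, 1,173 units, $253,637.79):
Base rate for 9452.90 is $0.33/unit.
Origin Pelica qualifies under the Talos–Pelica agreement and 9452.90 is covered: preferential rate Free applies instead.
Duty = $253,637.79 × 0% = $0.00.
Line 2 (9143.07, Pelica, 3,706 liters, $874,356.58):
Base rate for 9143.07 is 16% + $1.70/liter.
Origin Pelica qualifies under the Talos–Pelica agreement and 9143.07 is covered: preferential rate 6.5% applies instead.
Duty = $874,356.58 × 6.5% = $56,833.18.
Line 3 (6125.12, Belar, 408 kg, $49,461.84):
Base rate for 6125.12 is 34.5%.
Additional duty on 6125.12 from Belar: +5%. Applied ad valorem rate: 34.5% + 5% = 39.5%.
Duty = $49,461.84 × 39.5% = $19,537.43.
Total = $0.00 + $56,833.18 + $19,537.43 = $76,370.61.

$76,370.61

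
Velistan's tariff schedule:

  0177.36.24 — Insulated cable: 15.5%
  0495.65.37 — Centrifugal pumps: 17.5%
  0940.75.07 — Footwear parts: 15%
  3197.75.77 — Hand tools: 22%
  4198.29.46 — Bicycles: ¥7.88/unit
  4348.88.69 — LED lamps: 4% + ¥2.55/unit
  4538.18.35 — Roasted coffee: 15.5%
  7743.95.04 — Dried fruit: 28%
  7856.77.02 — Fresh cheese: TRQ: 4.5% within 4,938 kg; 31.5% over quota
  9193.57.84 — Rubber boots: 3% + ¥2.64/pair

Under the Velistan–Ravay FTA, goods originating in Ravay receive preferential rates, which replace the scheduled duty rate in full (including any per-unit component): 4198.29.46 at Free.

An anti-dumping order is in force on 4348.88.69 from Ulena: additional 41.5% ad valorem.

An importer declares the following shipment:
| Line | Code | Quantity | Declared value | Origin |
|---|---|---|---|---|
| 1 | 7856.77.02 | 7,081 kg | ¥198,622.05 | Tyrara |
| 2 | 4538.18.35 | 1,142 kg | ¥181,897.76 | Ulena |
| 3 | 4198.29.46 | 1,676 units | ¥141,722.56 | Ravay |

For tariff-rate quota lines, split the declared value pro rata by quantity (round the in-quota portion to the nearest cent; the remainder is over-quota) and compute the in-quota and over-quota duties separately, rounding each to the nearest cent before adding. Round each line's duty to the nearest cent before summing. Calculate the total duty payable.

Line 1 (7856.77.02, Tyrara, 7,081 kg, ¥198,622.05):
Code 7856.77.02 is under a tariff-rate quota (threshold 4,938 kg). In-quota: 4,938 kg at 4.5%; over-quota: 2,143 kg at 31.5%.
Pro-rata value split: in-quota = ¥198,622.05 × 4,938/7,081 = ¥138,510.90; over-quota = ¥198,622.05 − ¥138,510.90 = ¥60,111.15.
In-quota duty = ¥138,510.90 × 4.5% = ¥6,232.99. Over-quota duty = ¥60,111.15 × 31.5% = ¥18,935.01.
Line duty = ¥6,232.99 + ¥18,935.01 = ¥25,168.00.
Line 2 (4538.18.35, Ulena, 1,142 kg, ¥181,897.76):
Base rate for 4538.18.35 is 15.5%.
Duty = ¥181,897.76 × 15.5% = ¥28,194.15.
Line 3 (4198.29.46, Ravay, 1,676 units, ¥141,722.56):
Base rate for 4198.29.46 is ¥7.88/unit.
Origin Ravay qualifies under the Velistan–Ravay agreement and 4198.29.46 is covered: preferential rate Free applies instead.
Duty = ¥141,722.56 × 0% = ¥0.00.
Total = ¥25,168.00 + ¥28,194.15 + ¥0.00 = ¥53,362.15.

¥53,362.15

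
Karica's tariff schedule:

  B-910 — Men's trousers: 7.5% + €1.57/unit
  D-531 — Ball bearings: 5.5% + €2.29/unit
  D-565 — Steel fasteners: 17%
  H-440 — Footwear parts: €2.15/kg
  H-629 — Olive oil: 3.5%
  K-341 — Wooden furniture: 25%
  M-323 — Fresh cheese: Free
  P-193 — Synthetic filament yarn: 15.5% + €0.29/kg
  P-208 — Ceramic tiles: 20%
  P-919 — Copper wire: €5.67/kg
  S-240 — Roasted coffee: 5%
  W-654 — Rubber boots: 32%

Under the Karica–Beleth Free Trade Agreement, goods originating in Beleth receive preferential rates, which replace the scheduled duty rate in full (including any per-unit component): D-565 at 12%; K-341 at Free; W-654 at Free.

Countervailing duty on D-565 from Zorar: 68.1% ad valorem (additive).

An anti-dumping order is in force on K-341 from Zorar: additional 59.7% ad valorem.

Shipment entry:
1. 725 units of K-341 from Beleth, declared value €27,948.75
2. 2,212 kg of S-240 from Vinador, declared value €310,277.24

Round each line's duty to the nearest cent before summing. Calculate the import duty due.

Line 1 (K-341, Beleth, 725 units, €27,948.75):
Base rate for K-341 is 25%.
Origin Beleth qualifies under the Karica–Beleth agreement and K-341 is covered: preferential rate Free applies instead.
The additional-duty order on K-341 targets Zorar, not Beleth; it does not apply.
Duty = €27,948.75 × 0% = €0.00.
Line 2 (S-240, Vinador, 2,212 kg, €310,277.24):
Base rate for S-240 is 5%.
Duty = €310,277.24 × 5% = €15,513.86.
Total = €0.00 + €15,513.86 = €15,513.86.

€15,513.86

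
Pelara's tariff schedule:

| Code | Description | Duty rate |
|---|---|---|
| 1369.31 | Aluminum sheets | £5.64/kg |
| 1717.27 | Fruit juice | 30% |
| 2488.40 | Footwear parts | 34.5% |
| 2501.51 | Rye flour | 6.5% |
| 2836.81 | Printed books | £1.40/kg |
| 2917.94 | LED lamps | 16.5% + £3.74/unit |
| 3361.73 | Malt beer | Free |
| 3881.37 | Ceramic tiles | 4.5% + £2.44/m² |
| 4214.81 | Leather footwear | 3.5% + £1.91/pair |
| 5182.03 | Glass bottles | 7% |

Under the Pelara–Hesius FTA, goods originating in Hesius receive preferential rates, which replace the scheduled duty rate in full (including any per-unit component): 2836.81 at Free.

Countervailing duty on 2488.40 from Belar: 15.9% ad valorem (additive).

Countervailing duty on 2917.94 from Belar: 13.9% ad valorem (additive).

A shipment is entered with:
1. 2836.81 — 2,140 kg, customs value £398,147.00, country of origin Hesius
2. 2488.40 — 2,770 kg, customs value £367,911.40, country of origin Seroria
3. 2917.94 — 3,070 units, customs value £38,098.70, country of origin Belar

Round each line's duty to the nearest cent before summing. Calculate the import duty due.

Line 1 (2836.81, Hesius, 2,140 kg, £398,147.00):
Base rate for 2836.81 is £1.40/kg.
Origin Hesius qualifies under the Pelara–Hesius agreement and 2836.81 is covered: preferential rate Free applies instead.
Duty = £398,147.00 × 0% = £0.00.
Line 2 (2488.40, Seroria, 2,770 kg, £367,911.40):
Base rate for 2488.40 is 34.5%.
The additional-duty order on 2488.40 targets Belar, not Seroria; it does not apply.
Duty = £367,911.40 × 34.5% = £126,929.43.
Line 3 (2917.94, Belar, 3,070 units, £38,098.70):
Base rate for 2917.94 is 16.5% + £3.74/unit.
Additional duty on 2917.94 from Belar: +13.9%. Applied ad valorem rate: 16.5% + 13.9% = 30.4%.
Duty = £38,098.70 × 30.4% + 3,070 × £3.74 = £23,063.80.
Total = £0.00 + £126,929.43 + £23,063.80 = £149,993.23.

£149,993.23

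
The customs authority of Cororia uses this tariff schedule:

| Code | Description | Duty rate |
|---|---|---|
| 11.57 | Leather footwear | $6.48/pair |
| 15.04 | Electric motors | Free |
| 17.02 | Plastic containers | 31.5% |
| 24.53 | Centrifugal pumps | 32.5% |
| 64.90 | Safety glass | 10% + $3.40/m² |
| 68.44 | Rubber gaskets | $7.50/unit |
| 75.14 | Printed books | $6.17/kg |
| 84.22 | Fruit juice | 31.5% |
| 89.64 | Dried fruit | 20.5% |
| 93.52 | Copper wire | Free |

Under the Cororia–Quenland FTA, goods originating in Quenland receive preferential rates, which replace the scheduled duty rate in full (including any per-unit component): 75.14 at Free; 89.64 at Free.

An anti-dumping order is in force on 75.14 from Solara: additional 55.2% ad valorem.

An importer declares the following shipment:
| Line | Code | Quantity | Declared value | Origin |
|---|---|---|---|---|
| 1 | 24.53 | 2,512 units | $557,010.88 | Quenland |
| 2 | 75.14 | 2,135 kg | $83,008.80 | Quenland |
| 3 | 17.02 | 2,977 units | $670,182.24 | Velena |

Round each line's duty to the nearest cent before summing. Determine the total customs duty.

$392,135.95

Line 1 (24.53, Quenland, 2,512 units, $557,010.88):
Base rate for 24.53 is 32.5%.
Origin Quenland is the FTA partner but 24.53 is not on the preference list; base rate stands.
Duty = $557,010.88 × 32.5% = $181,028.54.
Line 2 (75.14, Quenland, 2,135 kg, $83,008.80):
Base rate for 75.14 is $6.17/kg.
Origin Quenland qualifies under the Cororia–Quenland agreement and 75.14 is covered: preferential rate Free applies instead.
The additional-duty order on 75.14 targets Solara, not Quenland; it does not apply.
Duty = $83,008.80 × 0% = $0.00.
Line 3 (17.02, Velena, 2,977 units, $670,182.24):
Base rate for 17.02 is 31.5%.
Duty = $670,182.24 × 31.5% = $211,107.41.
Total = $181,028.54 + $0.00 + $211,107.41 = $392,135.95.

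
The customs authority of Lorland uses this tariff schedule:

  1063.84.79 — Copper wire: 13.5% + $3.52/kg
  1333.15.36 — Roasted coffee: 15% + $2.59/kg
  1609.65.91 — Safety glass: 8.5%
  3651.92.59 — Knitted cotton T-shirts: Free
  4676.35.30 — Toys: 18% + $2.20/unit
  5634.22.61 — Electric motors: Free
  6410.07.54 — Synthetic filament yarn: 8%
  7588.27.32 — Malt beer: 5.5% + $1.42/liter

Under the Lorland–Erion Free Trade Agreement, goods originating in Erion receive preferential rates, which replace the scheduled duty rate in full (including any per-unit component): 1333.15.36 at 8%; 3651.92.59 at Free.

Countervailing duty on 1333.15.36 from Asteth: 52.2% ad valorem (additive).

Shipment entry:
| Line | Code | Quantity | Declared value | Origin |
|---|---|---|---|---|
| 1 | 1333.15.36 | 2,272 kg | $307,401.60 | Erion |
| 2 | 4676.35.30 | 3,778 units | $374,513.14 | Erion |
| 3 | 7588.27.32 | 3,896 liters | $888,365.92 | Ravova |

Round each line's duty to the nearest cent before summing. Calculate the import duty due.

$154,708.55

Line 1 (1333.15.36, Erion, 2,272 kg, $307,401.60):
Base rate for 1333.15.36 is 15% + $2.59/kg.
Origin Erion qualifies under the Lorland–Erion agreement and 1333.15.36 is covered: preferential rate 8% applies instead.
The additional-duty order on 1333.15.36 targets Asteth, not Erion; it does not apply.
Duty = $307,401.60 × 8% = $24,592.13.
Line 2 (4676.35.30, Erion, 3,778 units, $374,513.14):
Base rate for 4676.35.30 is 18% + $2.20/unit.
Origin Erion is the FTA partner but 4676.35.30 is not on the preference list; base rate stands.
Duty = $374,513.14 × 18% + 3,778 × $2.20 = $75,723.97.
Line 3 (7588.27.32, Ravova, 3,896 liters, $888,365.92):
Base rate for 7588.27.32 is 5.5% + $1.42/liter.
Duty = $888,365.92 × 5.5% + 3,896 × $1.42 = $54,392.45.
Total = $24,592.13 + $75,723.97 + $54,392.45 = $154,708.55.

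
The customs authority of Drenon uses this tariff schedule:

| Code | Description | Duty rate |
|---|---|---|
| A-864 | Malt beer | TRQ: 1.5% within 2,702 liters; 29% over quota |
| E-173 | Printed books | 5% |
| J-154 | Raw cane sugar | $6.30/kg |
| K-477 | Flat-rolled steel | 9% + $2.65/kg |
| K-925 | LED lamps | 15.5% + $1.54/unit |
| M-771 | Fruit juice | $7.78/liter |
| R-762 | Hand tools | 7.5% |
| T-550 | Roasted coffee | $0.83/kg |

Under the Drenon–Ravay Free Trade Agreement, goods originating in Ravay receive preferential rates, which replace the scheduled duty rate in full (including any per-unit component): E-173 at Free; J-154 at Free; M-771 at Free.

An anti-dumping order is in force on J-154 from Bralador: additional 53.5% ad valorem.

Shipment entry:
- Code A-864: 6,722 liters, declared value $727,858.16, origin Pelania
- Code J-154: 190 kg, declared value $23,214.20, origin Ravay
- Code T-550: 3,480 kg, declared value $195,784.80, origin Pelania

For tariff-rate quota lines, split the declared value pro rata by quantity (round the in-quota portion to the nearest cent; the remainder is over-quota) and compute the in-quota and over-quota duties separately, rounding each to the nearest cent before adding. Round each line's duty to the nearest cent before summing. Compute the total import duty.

Line 1 (A-864, Pelania, 6,722 liters, $727,858.16):
Code A-864 is under a tariff-rate quota (threshold 2,702 liters). In-quota: 2,702 liters at 1.5%; over-quota: 4,020 liters at 29%.
Pro-rata value split: in-quota = $727,858.16 × 2,702/6,722 = $292,572.56; over-quota = $727,858.16 − $292,572.56 = $435,285.60.
In-quota duty = $292,572.56 × 1.5% = $4,388.59. Over-quota duty = $435,285.60 × 29% = $126,232.82.
Line duty = $4,388.59 + $126,232.82 = $130,621.41.
Line 2 (J-154, Ravay, 190 kg, $23,214.20):
Base rate for J-154 is $6.30/kg.
Origin Ravay qualifies under the Drenon–Ravay agreement and J-154 is covered: preferential rate Free applies instead.
The additional-duty order on J-154 targets Bralador, not Ravay; it does not apply.
Duty = $23,214.20 × 0% = $0.00.
Line 3 (T-550, Pelania, 3,480 kg, $195,784.80):
Base rate for T-550 is $0.83/kg.
Duty = 3,480 × $0.83 = $2,888.40.
Total = $130,621.41 + $0.00 + $2,888.40 = $133,509.81.

$133,509.81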